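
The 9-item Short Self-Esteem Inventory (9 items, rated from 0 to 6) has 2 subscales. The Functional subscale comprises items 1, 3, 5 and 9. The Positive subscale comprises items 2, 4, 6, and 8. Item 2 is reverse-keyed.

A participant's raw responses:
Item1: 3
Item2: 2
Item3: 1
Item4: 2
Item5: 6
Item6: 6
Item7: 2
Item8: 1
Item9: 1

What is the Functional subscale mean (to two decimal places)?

2.75

Functional items: 1, 3, 5, 9.
  item 1: 3
  item 3: 1
  item 5: 6
  item 9: 1
Sum = 3 + 1 + 6 + 1 = 11
Mean = 11 / 4 = 2.75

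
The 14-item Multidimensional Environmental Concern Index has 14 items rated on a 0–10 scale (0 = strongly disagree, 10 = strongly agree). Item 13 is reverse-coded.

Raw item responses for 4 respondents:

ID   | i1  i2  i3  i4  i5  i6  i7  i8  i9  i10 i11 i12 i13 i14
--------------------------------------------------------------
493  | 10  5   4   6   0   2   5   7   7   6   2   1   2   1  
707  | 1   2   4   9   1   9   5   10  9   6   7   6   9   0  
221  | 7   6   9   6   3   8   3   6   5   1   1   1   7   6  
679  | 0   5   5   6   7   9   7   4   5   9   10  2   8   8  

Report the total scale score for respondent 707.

Respondent 707 raw: 1, 2, 4, 9, 1, 9, 5, 10, 9, 6, 7, 6, 9, 0.
Reverse-coded (reversed = (0+10) − raw = 10 − raw):
  item 1: 1
  item 2: 2
  item 3: 4
  item 4: 9
  item 5: 1
  item 6: 9
  item 7: 5
  item 8: 10
  item 9: 9
  item 10: 6
  item 11: 7
  item 12: 6
  item 13: 10 − 9 = 1
  item 14: 0
Sum = 1 + 2 + 4 + 9 + 1 + 9 + 5 + 10 + 9 + 6 + 7 + 6 + 1 + 0 = 70

70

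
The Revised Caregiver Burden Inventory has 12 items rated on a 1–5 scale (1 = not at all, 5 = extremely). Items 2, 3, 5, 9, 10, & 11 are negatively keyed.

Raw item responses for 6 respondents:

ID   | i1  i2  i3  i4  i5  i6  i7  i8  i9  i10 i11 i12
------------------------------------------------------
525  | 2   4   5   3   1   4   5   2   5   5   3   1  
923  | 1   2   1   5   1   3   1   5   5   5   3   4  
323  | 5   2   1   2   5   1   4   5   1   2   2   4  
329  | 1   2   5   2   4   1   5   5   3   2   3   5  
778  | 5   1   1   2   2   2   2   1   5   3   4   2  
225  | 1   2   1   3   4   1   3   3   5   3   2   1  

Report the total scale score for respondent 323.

44

Respondent 323 raw: 5, 2, 1, 2, 5, 1, 4, 5, 1, 2, 2, 4.
Reverse-coded (on a 1–5 scale, reversed = 6 − raw):
  item 1: 5
  item 2: 6 − 2 = 4
  item 3: 6 − 1 = 5
  item 4: 2
  item 5: 6 − 5 = 1
  item 6: 1
  item 7: 4
  item 8: 5
  item 9: 6 − 1 = 5
  item 10: 6 − 2 = 4
  item 11: 6 − 2 = 4
  item 12: 4
Sum = 5 + 4 + 5 + 2 + 1 + 1 + 4 + 5 + 5 + 4 + 4 + 4 = 44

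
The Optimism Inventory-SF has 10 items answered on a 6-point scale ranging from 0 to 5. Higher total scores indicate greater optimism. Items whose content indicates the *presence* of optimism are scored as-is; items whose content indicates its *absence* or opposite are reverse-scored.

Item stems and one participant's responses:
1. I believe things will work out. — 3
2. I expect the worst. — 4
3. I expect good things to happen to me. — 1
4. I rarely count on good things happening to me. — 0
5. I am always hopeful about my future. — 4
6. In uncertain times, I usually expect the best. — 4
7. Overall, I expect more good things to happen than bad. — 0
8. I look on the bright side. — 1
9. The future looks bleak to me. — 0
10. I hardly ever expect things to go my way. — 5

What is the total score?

Items 2, 4, 9, 10 describe the absence/opposite of optimism → reverse-score.
reversed = (0+5) − raw = 5 − raw.
  item 1: 3
  item 2: 5 − 4 = 1
  item 3: 1
  item 4: 5 − 0 = 5
  item 5: 4
  item 6: 4
  item 7: 0
  item 8: 1
  item 9: 5 − 0 = 5
  item 10: 5 − 5 = 0
Total = 3 + 1 + 1 + 5 + 4 + 4 + 0 + 1 + 5 + 0 = 24

24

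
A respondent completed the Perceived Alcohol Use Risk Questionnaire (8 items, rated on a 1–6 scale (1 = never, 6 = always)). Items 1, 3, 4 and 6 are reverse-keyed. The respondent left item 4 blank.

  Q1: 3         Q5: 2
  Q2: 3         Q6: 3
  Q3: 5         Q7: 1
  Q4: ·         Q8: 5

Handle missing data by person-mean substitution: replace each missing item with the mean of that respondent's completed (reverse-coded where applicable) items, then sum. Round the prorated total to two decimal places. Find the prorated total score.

24.00

Reverse-coded (reverse-coded value = 7 − response):
  item 1: 7 − 3 = 4
  item 3: 7 − 5 = 2
  item 6: 7 − 3 = 4
Completed scored items (7 of 8): 4, 3, 2, 2, 4, 1, 5; sum = 21.
Person mean = 21 / 7 ≈ 3.0000
Prorated total = (21 / 7) × 8 = 24.00 (to 2 dp)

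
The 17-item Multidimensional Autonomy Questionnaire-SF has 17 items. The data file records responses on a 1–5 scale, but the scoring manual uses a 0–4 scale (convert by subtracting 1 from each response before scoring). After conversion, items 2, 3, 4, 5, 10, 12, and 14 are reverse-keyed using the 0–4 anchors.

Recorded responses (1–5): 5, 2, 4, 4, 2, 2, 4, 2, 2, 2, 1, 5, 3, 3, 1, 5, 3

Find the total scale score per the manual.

Convert to 0–4: 4, 1, 3, 3, 1, 1, 3, 1, 1, 1, 0, 4, 2, 2, 0, 4, 2
Reverse-coded (reversed = (0+4) − raw = 4 − raw):
  item 2: 4 − 1 = 3
  item 3: 4 − 3 = 1
  item 4: 4 − 3 = 1
  item 5: 4 − 1 = 3
  item 10: 4 − 1 = 3
  item 12: 4 − 4 = 0
  item 14: 4 − 2 = 2
Scored: 4, 3, 1, 1, 3, 1, 3, 1, 1, 3, 0, 0, 2, 2, 0, 4, 2
Total = 31

31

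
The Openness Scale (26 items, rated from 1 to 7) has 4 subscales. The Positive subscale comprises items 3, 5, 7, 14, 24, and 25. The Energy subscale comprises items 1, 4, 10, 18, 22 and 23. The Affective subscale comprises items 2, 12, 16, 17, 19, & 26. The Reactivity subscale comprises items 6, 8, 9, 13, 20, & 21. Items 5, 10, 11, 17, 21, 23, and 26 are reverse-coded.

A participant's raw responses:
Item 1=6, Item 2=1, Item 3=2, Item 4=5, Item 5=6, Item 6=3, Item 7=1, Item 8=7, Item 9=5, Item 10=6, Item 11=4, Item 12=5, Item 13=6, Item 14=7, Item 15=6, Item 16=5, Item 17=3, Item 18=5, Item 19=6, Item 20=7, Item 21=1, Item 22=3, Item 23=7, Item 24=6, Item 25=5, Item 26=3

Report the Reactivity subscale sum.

Reactivity items: 6, 8, 9, 13, 20, 21.
Of these, item 21 is reverse-coded; reverse-coded value = 8 − response.
  item 6: 3
  item 8: 7
  item 9: 5
  item 13: 6
  item 20: 7
  item 21: 8 − 1 = 7
Sum = 3 + 7 + 5 + 6 + 7 + 7 = 35

35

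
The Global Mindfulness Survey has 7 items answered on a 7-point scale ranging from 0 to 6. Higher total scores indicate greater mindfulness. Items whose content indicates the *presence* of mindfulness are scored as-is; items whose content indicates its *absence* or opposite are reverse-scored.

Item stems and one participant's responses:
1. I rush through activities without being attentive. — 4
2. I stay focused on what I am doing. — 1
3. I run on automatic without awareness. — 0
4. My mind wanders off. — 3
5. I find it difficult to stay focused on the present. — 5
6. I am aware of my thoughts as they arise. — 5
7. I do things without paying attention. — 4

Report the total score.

Items 1, 3, 4, 5, 7 describe the absence/opposite of mindfulness → reverse-score.
reverse-coded value = 6 − response.
  item 1: 6 − 4 = 2
  item 2: 1
  item 3: 6 − 0 = 6
  item 4: 6 − 3 = 3
  item 5: 6 − 5 = 1
  item 6: 5
  item 7: 6 − 4 = 2
Total = 2 + 1 + 6 + 3 + 1 + 5 + 2 = 20

20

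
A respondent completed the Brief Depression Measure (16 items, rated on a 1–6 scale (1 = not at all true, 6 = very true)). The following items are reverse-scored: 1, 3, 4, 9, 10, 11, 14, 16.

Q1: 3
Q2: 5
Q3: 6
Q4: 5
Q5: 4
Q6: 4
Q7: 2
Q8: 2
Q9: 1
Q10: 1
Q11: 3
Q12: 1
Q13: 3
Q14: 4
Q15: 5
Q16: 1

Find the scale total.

58

Reversing items 1, 3, 4, 9, 10, 11, 14, and 16 with 7 − raw:
Total = (7−3) + 5 + (7−6) + (7−5) + 4 + 4 + 2 + 2 + (7−1) + (7−1) + (7−3) + 1 + 3 + (7−4) + 5 + (7−1)
      = 4 + 5 + 1 + 2 + 4 + 4 + 2 + 2 + 6 + 6 + 4 + 1 + 3 + 3 + 5 + 6 = 58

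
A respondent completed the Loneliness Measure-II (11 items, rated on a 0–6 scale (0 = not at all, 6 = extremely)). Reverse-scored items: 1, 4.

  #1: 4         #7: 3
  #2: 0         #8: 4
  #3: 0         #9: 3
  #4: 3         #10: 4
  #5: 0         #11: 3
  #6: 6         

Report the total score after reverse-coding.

28

Reverse-scored items use 6 − raw:
  item 1: 6 − 4 = 2
  item 4: 6 − 3 = 3
Scored items: 2, 0, 0, 3, 0, 6, 3, 4, 3, 4, 3
Total = 2 + 0 + 0 + 3 + 0 + 6 + 3 + 4 + 3 + 4 + 3 = 28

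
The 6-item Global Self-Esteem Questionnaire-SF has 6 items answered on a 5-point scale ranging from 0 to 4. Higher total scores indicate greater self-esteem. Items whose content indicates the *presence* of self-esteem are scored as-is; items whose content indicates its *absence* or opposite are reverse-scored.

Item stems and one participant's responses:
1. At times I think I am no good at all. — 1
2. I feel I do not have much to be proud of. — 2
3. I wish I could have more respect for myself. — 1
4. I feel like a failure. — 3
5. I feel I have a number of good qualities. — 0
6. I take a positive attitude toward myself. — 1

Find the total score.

10

Items 1, 2, 3, 4 describe the absence/opposite of self-esteem → reverse-score.
reverse-coded value = 4 − response.
  item 1: 4 − 1 = 3
  item 2: 4 − 2 = 2
  item 3: 4 − 1 = 3
  item 4: 4 − 3 = 1
  item 5: 0
  item 6: 1
Total = 3 + 2 + 3 + 1 + 0 + 1 = 10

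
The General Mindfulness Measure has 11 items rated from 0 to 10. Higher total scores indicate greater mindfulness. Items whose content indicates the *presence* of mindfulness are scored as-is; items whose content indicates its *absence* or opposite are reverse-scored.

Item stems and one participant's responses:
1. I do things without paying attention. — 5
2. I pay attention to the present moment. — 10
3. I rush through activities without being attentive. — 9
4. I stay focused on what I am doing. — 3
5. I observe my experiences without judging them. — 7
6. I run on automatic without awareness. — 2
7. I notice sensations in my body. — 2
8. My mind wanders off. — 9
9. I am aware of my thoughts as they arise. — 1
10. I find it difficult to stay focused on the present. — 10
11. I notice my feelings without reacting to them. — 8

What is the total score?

Items 1, 3, 6, 8, 10 describe the absence/opposite of mindfulness → reverse-score.
reversed = (0+10) − raw = 10 − raw.
  item 1: 10 − 5 = 5
  item 2: 10
  item 3: 10 − 9 = 1
  item 4: 3
  item 5: 7
  item 6: 10 − 2 = 8
  item 7: 2
  item 8: 10 − 9 = 1
  item 9: 1
  item 10: 10 − 10 = 0
  item 11: 8
Total = 5 + 10 + 1 + 3 + 7 + 8 + 2 + 1 + 1 + 0 + 8 = 46

46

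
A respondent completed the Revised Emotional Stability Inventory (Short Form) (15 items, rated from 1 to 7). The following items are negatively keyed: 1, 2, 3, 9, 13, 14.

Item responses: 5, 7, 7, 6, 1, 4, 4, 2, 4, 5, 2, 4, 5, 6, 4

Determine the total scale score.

Raw sum = 66. Negatively keyed items: 1, 2, 3, 9, 13, 14; their raw sum = 34.
Each reversal replaces raw with 8 − raw, changing the total by 8 − 2·raw per item.
Total = 66 + 6·8 − 2·34 = 66 + 48 − 68 = 46

46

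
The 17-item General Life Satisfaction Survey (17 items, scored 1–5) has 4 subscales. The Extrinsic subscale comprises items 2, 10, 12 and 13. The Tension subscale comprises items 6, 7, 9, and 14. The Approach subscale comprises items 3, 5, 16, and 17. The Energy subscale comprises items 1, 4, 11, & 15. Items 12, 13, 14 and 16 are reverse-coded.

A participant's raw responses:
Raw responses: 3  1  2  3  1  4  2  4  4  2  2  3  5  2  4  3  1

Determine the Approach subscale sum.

Approach items: 3, 5, 16, 17.
Of these, item 16 is reverse-coded; reversed = (1+5) − raw = 6 − raw.
  item 3: 2
  item 5: 1
  item 16: 6 − 3 = 3
  item 17: 1
Sum = 2 + 1 + 3 + 1 = 7

7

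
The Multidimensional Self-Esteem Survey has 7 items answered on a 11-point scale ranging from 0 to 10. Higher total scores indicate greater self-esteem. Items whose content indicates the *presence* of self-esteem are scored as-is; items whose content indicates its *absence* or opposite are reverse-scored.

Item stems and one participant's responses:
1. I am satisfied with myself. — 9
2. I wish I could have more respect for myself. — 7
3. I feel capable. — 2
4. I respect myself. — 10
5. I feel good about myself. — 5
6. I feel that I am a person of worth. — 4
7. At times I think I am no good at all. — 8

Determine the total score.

35

Items 2, 7 describe the absence/opposite of self-esteem → reverse-score.
reversed = (0+10) − raw = 10 − raw.
  item 1: 9
  item 2: 10 − 7 = 3
  item 3: 2
  item 4: 10
  item 5: 5
  item 6: 4
  item 7: 10 − 8 = 2
Total = 9 + 3 + 2 + 10 + 5 + 4 + 2 = 35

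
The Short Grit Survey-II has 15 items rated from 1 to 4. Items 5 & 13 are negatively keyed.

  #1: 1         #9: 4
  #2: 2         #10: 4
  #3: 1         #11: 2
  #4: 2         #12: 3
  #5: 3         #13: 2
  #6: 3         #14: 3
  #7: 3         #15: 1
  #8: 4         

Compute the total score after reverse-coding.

Negatively keyed items use 5 − raw:
  item 5: 5 − 3 = 2
  item 13: 5 − 2 = 3
Scored items: 1, 2, 1, 2, 2, 3, 3, 4, 4, 4, 2, 3, 3, 3, 1
Total = 1 + 2 + 1 + 2 + 2 + 3 + 3 + 4 + 4 + 4 + 2 + 3 + 3 + 3 + 1 = 38

38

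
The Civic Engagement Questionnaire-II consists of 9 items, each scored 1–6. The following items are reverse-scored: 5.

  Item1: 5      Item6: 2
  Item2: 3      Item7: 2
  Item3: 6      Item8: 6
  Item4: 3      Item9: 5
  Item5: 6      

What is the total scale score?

33

Reverse-coded items (reverse-coded value = 7 − response):
  item 5: 7 − 6 = 1
Scored items: 5, 3, 6, 3, 1, 2, 2, 6, 5
Total = 5 + 3 + 6 + 3 + 1 + 2 + 2 + 6 + 5 = 33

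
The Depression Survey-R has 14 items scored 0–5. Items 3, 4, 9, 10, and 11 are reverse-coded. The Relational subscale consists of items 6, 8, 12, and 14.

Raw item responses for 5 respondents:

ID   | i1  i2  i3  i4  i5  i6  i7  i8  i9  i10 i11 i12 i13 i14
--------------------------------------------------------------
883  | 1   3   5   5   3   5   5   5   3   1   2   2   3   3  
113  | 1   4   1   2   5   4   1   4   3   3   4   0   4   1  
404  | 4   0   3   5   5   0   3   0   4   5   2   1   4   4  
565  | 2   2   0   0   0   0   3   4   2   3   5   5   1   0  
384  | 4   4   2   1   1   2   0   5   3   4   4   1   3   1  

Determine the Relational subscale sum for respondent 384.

9

Respondent 384 raw: 4, 4, 2, 1, 1, 2, 0, 5, 3, 4, 4, 1, 3, 1.
Relational items: 6, 8, 12, 14.
Reverse-coded (reversed = (0+5) − raw = 5 − raw):
  item 6: 2
  item 8: 5
  item 12: 1
  item 14: 1
Sum = 2 + 5 + 1 + 1 = 9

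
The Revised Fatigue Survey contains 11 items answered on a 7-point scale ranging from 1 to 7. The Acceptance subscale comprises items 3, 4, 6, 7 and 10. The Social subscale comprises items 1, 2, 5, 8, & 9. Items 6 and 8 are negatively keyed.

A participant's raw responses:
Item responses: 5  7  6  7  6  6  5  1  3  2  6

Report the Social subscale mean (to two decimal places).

Social items: 1, 2, 5, 8, 9.
Of these, item 8 is negatively keyed; reversed = (1+7) − raw = 8 − raw.
  item 1: 5
  item 2: 7
  item 5: 6
  item 8: 8 − 1 = 7
  item 9: 3
Sum = 5 + 7 + 6 + 7 + 3 = 28
Mean = 28 / 5 = 5.60

5.60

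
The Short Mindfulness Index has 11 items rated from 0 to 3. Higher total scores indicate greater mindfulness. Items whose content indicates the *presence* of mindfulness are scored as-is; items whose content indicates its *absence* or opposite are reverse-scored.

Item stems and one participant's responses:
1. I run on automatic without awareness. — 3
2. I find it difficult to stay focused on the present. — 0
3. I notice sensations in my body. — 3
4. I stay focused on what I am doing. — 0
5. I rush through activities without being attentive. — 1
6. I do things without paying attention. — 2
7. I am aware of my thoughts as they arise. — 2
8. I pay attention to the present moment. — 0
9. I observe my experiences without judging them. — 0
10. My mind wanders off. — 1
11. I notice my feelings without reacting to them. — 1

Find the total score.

14

Items 1, 2, 5, 6, 10 describe the absence/opposite of mindfulness → reverse-score.
reverse-coded value = 3 − response.
  item 1: 3 − 3 = 0
  item 2: 3 − 0 = 3
  item 3: 3
  item 4: 0
  item 5: 3 − 1 = 2
  item 6: 3 − 2 = 1
  item 7: 2
  item 8: 0
  item 9: 0
  item 10: 3 − 1 = 2
  item 11: 1
Total = 0 + 3 + 3 + 0 + 2 + 1 + 2 + 0 + 0 + 2 + 1 = 14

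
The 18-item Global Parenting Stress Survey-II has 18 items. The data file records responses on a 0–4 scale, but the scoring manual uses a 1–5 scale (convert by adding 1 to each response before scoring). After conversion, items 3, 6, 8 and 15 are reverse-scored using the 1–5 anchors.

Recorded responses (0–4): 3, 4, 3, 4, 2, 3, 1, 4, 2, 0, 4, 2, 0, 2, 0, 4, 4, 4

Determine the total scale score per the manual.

60

Convert to 1–5: 4, 5, 4, 5, 3, 4, 2, 5, 3, 1, 5, 3, 1, 3, 1, 5, 5, 5
Reverse-coded (on a 1–5 scale, reversed = 6 − raw):
  item 3: 6 − 4 = 2
  item 6: 6 − 4 = 2
  item 8: 6 − 5 = 1
  item 15: 6 − 1 = 5
Scored: 4, 5, 2, 5, 3, 2, 2, 1, 3, 1, 5, 3, 1, 3, 5, 5, 5, 5
Total = 60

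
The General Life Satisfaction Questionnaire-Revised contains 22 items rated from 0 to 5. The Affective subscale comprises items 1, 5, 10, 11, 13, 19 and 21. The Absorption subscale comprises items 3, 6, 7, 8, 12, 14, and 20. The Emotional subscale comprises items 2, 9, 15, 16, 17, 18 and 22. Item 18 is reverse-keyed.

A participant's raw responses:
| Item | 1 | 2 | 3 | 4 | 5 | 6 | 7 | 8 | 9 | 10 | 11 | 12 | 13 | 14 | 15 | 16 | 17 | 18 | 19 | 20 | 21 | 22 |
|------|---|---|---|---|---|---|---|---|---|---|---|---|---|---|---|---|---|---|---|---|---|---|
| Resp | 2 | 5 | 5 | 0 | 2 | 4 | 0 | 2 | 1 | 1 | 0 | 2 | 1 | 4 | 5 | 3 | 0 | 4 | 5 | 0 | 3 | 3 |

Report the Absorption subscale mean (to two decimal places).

Absorption items: 3, 6, 7, 8, 12, 14, 20.
  item 3: 5
  item 6: 4
  item 7: 0
  item 8: 2
  item 12: 2
  item 14: 4
  item 20: 0
Sum = 5 + 4 + 0 + 2 + 2 + 4 + 0 = 17
Mean = 17 / 7 = 2.43

2.43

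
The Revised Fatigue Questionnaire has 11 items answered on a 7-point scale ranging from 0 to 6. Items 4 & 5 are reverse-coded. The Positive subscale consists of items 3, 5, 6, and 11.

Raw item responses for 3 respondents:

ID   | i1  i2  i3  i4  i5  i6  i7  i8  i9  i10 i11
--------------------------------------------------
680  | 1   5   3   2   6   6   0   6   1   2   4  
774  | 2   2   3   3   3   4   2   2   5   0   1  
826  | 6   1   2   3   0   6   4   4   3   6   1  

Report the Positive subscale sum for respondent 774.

Respondent 774 raw: 2, 2, 3, 3, 3, 4, 2, 2, 5, 0, 1.
Positive items: 3, 5, 6, 11.
Reverse-coded (reversed = (0+6) − raw = 6 − raw):
  item 3: 3
  item 5: 6 − 3 = 3
  item 6: 4
  item 11: 1
Sum = 3 + 3 + 4 + 1 = 11

11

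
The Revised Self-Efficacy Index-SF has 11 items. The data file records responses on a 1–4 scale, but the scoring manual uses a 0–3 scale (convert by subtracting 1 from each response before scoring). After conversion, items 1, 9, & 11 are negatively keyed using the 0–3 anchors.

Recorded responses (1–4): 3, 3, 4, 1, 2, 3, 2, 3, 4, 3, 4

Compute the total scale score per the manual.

Convert to 0–3: 2, 2, 3, 0, 1, 2, 1, 2, 3, 2, 3
Reverse-coded (reverse-coded value = 3 − response):
  item 1: 3 − 2 = 1
  item 9: 3 − 3 = 0
  item 11: 3 − 3 = 0
Scored: 1, 2, 3, 0, 1, 2, 1, 2, 0, 2, 0
Total = 14

14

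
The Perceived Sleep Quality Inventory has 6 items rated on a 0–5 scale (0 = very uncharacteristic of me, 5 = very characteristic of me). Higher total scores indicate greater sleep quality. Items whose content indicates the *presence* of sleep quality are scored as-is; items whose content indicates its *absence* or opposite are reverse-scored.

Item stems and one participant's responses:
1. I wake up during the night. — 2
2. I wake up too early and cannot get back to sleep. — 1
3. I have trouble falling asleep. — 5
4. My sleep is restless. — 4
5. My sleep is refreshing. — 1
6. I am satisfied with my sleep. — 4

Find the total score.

Items 1, 2, 3, 4 describe the absence/opposite of sleep quality → reverse-score.
reverse-coded value = 5 − response.
  item 1: 5 − 2 = 3
  item 2: 5 − 1 = 4
  item 3: 5 − 5 = 0
  item 4: 5 − 4 = 1
  item 5: 1
  item 6: 4
Total = 3 + 4 + 0 + 1 + 1 + 4 = 13

13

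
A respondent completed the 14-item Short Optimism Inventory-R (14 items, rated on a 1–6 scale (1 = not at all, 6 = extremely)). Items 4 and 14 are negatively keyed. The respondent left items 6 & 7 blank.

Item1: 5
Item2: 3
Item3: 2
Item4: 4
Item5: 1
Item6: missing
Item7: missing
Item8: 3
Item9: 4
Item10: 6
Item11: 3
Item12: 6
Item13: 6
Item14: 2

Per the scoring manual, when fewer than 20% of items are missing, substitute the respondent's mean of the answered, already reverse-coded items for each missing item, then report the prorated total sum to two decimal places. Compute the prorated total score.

54.83

Reverse-coded (reverse-coded value = 7 − response):
  item 4: 7 − 4 = 3
  item 14: 7 − 2 = 5
Completed scored items (12 of 14): 5, 3, 2, 3, 1, 3, 4, 6, 3, 6, 6, 5; sum = 47.
Person mean = 47 / 12 ≈ 3.9167
Prorated total = (47 / 12) × 14 = 54.83 (to 2 dp)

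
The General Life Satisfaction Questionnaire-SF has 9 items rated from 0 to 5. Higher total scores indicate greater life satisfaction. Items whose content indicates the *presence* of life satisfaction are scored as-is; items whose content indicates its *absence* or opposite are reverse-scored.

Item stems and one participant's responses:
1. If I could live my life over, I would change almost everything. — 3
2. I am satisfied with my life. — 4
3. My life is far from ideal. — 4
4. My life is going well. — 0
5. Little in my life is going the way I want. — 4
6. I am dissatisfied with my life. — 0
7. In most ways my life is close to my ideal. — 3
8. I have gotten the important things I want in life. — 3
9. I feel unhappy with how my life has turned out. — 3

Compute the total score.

Items 1, 3, 5, 6, 9 describe the absence/opposite of life satisfaction → reverse-score.
reversed = (0+5) − raw = 5 − raw.
  item 1: 5 − 3 = 2
  item 2: 4
  item 3: 5 − 4 = 1
  item 4: 0
  item 5: 5 − 4 = 1
  item 6: 5 − 0 = 5
  item 7: 3
  item 8: 3
  item 9: 5 − 3 = 2
Total = 2 + 4 + 1 + 0 + 1 + 5 + 3 + 3 + 2 = 21

21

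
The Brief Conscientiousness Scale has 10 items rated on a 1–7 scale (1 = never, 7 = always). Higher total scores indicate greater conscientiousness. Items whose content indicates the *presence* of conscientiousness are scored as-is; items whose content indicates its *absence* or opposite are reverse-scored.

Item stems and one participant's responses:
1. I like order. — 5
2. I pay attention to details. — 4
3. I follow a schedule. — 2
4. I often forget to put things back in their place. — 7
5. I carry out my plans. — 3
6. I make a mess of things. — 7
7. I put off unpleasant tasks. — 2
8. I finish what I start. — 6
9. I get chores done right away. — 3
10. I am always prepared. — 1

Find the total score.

32

Items 4, 6, 7 describe the absence/opposite of conscientiousness → reverse-score.
on a 1–7 scale, reversed = 8 − raw.
  item 1: 5
  item 2: 4
  item 3: 2
  item 4: 8 − 7 = 1
  item 5: 3
  item 6: 8 − 7 = 1
  item 7: 8 − 2 = 6
  item 8: 6
  item 9: 3
  item 10: 1
Total = 5 + 4 + 2 + 1 + 3 + 1 + 6 + 6 + 3 + 1 = 32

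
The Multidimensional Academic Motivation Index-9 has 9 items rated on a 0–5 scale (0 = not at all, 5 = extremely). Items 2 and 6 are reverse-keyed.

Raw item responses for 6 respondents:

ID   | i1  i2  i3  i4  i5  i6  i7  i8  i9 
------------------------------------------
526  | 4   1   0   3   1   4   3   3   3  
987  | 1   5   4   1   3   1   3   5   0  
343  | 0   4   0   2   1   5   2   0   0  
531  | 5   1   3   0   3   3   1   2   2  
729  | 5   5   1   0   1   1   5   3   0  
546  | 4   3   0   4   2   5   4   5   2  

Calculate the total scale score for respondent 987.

Respondent 987 raw: 1, 5, 4, 1, 3, 1, 3, 5, 0.
Reverse-coded (reverse-coded value = 5 − response):
  item 1: 1
  item 2: 5 − 5 = 0
  item 3: 4
  item 4: 1
  item 5: 3
  item 6: 5 − 1 = 4
  item 7: 3
  item 8: 5
  item 9: 0
Sum = 1 + 0 + 4 + 1 + 3 + 4 + 3 + 5 + 0 = 21

21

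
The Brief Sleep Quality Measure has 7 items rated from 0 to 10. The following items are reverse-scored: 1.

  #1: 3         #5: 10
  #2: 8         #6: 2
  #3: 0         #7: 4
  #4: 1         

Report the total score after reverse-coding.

32

Raw sum = 28. Reverse-scored items: 1; their raw sum = 3.
Each reversal replaces raw with 10 − raw, changing the total by 10 − 2·raw per item.
Total = 28 + 1·10 − 2·3 = 28 + 10 − 6 = 32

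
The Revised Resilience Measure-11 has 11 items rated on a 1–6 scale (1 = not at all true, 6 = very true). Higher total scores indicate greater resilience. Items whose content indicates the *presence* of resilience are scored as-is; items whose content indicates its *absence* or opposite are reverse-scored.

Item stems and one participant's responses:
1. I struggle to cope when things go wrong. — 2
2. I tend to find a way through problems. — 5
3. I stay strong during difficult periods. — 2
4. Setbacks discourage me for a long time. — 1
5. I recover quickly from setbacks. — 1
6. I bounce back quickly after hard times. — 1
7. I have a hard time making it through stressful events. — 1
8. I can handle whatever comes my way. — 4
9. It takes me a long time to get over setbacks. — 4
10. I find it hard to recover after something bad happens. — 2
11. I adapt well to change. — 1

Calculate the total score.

Items 1, 4, 7, 9, 10 describe the absence/opposite of resilience → reverse-score.
reversed = (1+6) − raw = 7 − raw.
  item 1: 7 − 2 = 5
  item 2: 5
  item 3: 2
  item 4: 7 − 1 = 6
  item 5: 1
  item 6: 1
  item 7: 7 − 1 = 6
  item 8: 4
  item 9: 7 − 4 = 3
  item 10: 7 − 2 = 5
  item 11: 1
Total = 5 + 5 + 2 + 6 + 1 + 1 + 6 + 4 + 3 + 5 + 1 = 39

39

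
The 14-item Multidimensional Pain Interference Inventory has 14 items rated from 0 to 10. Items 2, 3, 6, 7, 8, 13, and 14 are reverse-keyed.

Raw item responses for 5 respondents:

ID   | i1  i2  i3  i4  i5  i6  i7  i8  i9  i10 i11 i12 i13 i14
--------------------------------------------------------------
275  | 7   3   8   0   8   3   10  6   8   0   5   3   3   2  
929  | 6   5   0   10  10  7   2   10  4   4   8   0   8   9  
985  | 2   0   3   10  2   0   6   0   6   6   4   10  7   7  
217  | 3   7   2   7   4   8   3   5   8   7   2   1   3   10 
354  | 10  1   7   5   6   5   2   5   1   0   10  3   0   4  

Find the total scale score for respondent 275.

66

Respondent 275 raw: 7, 3, 8, 0, 8, 3, 10, 6, 8, 0, 5, 3, 3, 2.
Reverse-coded (reverse-coded value = 10 − response):
  item 1: 7
  item 2: 10 − 3 = 7
  item 3: 10 − 8 = 2
  item 4: 0
  item 5: 8
  item 6: 10 − 3 = 7
  item 7: 10 − 10 = 0
  item 8: 10 − 6 = 4
  item 9: 8
  item 10: 0
  item 11: 5
  item 12: 3
  item 13: 10 − 3 = 7
  item 14: 10 − 2 = 8
Sum = 7 + 7 + 2 + 0 + 8 + 7 + 0 + 4 + 8 + 0 + 5 + 3 + 7 + 8 = 66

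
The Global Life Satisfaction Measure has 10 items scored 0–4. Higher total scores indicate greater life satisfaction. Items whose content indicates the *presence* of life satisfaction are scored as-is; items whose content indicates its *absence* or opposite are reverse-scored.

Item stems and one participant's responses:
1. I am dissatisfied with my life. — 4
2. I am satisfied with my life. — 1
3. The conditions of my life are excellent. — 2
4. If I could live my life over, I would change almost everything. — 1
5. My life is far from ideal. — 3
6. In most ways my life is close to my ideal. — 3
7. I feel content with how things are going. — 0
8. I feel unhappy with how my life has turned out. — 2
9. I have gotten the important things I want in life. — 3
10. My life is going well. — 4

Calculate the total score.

Items 1, 4, 5, 8 describe the absence/opposite of life satisfaction → reverse-score.
reverse-coded value = 4 − response.
  item 1: 4 − 4 = 0
  item 2: 1
  item 3: 2
  item 4: 4 − 1 = 3
  item 5: 4 − 3 = 1
  item 6: 3
  item 7: 0
  item 8: 4 − 2 = 2
  item 9: 3
  item 10: 4
Total = 0 + 1 + 2 + 3 + 1 + 3 + 0 + 2 + 3 + 4 = 19

19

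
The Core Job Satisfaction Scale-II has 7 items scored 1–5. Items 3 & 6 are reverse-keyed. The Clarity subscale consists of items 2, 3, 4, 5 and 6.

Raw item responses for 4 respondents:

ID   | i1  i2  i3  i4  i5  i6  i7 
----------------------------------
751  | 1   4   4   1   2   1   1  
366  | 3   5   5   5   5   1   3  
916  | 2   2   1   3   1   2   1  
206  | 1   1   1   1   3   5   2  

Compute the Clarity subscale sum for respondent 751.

14

Respondent 751 raw: 1, 4, 4, 1, 2, 1, 1.
Clarity items: 2, 3, 4, 5, 6.
Reverse-coded (reverse-coded value = 6 − response):
  item 2: 4
  item 3: 6 − 4 = 2
  item 4: 1
  item 5: 2
  item 6: 6 − 1 = 5
Sum = 4 + 2 + 1 + 2 + 5 = 14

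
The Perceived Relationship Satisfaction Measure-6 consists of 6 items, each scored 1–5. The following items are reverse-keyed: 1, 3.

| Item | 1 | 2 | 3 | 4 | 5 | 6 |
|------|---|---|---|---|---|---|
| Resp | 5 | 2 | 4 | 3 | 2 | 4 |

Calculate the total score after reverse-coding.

14

Reverse-coded items (on a 1–5 scale, reversed = 6 − raw):
  item 1: 6 − 5 = 1
  item 3: 6 − 4 = 2
Scored responses: 1, 2, 2, 3, 2, 4
Total = 1 + 2 + 2 + 3 + 2 + 4 = 14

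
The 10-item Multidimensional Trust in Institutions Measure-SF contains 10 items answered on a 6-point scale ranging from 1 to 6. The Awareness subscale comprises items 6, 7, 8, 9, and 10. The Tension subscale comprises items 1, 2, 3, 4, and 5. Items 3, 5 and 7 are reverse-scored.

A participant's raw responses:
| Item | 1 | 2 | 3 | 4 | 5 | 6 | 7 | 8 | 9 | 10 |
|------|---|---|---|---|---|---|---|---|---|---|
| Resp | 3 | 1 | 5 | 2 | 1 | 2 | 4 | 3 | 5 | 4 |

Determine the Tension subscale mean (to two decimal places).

2.80

Tension items: 1, 2, 3, 4, 5.
Of these, items 3 and 5 are reverse-scored; reversed = (1+6) − raw = 7 − raw.
  item 1: 3
  item 2: 1
  item 3: 7 − 5 = 2
  item 4: 2
  item 5: 7 − 1 = 6
Sum = 3 + 1 + 2 + 2 + 6 = 14
Mean = 14 / 5 = 2.80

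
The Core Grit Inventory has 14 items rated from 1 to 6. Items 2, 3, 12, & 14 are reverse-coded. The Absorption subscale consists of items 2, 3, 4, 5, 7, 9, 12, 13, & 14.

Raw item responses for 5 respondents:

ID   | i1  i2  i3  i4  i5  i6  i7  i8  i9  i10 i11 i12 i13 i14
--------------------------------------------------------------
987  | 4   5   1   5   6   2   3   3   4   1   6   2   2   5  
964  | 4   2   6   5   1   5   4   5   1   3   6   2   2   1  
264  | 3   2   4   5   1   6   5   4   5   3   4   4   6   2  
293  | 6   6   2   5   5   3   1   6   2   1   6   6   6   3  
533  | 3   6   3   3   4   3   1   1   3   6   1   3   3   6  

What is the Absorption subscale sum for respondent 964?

30

Respondent 964 raw: 4, 2, 6, 5, 1, 5, 4, 5, 1, 3, 6, 2, 2, 1.
Absorption items: 2, 3, 4, 5, 7, 9, 12, 13, 14.
Reverse-coded (reversed = (1+6) − raw = 7 − raw):
  item 2: 7 − 2 = 5
  item 3: 7 − 6 = 1
  item 4: 5
  item 5: 1
  item 7: 4
  item 9: 1
  item 12: 7 − 2 = 5
  item 13: 2
  item 14: 7 − 1 = 6
Sum = 5 + 1 + 5 + 1 + 4 + 1 + 5 + 2 + 6 = 30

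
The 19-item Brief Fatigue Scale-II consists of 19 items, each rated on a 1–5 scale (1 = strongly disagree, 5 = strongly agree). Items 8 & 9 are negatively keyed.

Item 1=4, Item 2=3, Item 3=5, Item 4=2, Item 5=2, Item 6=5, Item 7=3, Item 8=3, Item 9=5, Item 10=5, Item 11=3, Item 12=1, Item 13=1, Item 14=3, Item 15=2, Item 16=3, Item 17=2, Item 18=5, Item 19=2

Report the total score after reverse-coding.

55

Reversing items 8 and 9 with 6 − raw:
Total = 4 + 3 + 5 + 2 + 2 + 5 + 3 + (6−3) + (6−5) + 5 + 3 + 1 + 1 + 3 + 2 + 3 + 2 + 5 + 2
      = 4 + 3 + 5 + 2 + 2 + 5 + 3 + 3 + 1 + 5 + 3 + 1 + 1 + 3 + 2 + 3 + 2 + 5 + 2 = 55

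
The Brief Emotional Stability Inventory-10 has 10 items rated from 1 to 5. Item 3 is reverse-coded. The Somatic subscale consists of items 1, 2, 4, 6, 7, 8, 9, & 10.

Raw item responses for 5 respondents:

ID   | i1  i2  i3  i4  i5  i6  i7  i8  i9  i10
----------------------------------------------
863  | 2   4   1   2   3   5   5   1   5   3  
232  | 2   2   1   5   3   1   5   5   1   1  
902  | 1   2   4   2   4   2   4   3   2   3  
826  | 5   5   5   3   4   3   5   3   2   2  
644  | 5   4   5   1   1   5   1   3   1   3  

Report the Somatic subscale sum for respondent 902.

Respondent 902 raw: 1, 2, 4, 2, 4, 2, 4, 3, 2, 3.
Somatic items: 1, 2, 4, 6, 7, 8, 9, 10.
Reverse-coded (on a 1–5 scale, reversed = 6 − raw):
  item 1: 1
  item 2: 2
  item 4: 2
  item 6: 2
  item 7: 4
  item 8: 3
  item 9: 2
  item 10: 3
Sum = 1 + 2 + 2 + 2 + 4 + 3 + 2 + 3 = 19

19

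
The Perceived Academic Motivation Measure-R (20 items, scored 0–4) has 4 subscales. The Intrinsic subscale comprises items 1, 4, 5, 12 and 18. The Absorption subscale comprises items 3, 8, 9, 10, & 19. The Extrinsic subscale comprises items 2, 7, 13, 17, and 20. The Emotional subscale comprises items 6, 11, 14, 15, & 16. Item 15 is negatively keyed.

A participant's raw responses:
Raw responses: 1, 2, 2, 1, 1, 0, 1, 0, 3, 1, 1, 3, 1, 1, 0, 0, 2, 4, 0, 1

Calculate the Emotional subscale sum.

6

Emotional items: 6, 11, 14, 15, 16.
Of these, item 15 is negatively keyed; reverse-coded value = 4 − response.
  item 6: 0
  item 11: 1
  item 14: 1
  item 15: 4 − 0 = 4
  item 16: 0
Sum = 0 + 1 + 1 + 4 + 0 = 6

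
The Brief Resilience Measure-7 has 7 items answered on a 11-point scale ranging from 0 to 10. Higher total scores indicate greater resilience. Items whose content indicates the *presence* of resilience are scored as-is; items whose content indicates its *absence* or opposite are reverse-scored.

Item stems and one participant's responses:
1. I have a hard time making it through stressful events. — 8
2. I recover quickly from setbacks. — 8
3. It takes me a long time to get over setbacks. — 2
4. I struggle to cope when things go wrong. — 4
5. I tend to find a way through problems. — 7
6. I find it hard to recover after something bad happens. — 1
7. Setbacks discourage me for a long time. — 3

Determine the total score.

Items 1, 3, 4, 6, 7 describe the absence/opposite of resilience → reverse-score.
reverse-coded value = 10 − response.
  item 1: 10 − 8 = 2
  item 2: 8
  item 3: 10 − 2 = 8
  item 4: 10 − 4 = 6
  item 5: 7
  item 6: 10 − 1 = 9
  item 7: 10 − 3 = 7
Total = 2 + 8 + 8 + 6 + 7 + 9 + 7 = 47

47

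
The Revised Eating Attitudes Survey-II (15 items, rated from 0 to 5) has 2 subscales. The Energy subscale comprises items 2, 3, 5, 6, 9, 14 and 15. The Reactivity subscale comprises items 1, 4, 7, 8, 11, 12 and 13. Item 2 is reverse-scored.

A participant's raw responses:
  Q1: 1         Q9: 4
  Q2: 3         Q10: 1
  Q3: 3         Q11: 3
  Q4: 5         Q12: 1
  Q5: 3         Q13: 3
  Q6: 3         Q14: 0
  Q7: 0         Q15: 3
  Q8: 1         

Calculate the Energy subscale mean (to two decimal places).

Energy items: 2, 3, 5, 6, 9, 14, 15.
Of these, item 2 is reverse-scored; reverse-coded value = 5 − response.
  item 2: 5 − 3 = 2
  item 3: 3
  item 5: 3
  item 6: 3
  item 9: 4
  item 14: 0
  item 15: 3
Sum = 2 + 3 + 3 + 3 + 4 + 0 + 3 = 18
Mean = 18 / 7 = 2.57

2.57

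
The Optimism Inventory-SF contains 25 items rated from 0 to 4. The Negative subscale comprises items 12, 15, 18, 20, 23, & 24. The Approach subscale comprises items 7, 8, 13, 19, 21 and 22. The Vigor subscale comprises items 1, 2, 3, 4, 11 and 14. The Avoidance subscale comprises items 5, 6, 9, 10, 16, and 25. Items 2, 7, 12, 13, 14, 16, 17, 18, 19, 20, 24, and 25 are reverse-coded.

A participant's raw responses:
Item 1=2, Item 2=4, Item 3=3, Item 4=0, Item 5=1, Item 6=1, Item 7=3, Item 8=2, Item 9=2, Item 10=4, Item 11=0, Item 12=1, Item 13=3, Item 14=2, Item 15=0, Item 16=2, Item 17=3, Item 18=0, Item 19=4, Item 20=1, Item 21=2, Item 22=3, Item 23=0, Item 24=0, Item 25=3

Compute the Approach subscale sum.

9

Approach items: 7, 8, 13, 19, 21, 22.
Of these, items 7, 13, and 19 are reverse-coded; reversed = (0+4) − raw = 4 − raw.
  item 7: 4 − 3 = 1
  item 8: 2
  item 13: 4 − 3 = 1
  item 19: 4 − 4 = 0
  item 21: 2
  item 22: 3
Sum = 1 + 2 + 1 + 0 + 2 + 3 = 9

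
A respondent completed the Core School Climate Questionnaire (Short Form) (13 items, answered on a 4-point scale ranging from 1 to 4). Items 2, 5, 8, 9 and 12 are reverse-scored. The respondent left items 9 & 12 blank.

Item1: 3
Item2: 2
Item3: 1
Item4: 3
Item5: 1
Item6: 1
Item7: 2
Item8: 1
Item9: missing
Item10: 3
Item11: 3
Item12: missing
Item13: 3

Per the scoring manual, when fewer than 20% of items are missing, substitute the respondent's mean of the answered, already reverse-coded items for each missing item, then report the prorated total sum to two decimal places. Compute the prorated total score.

Reverse-coded (reversed = (1+4) − raw = 5 − raw):
  item 2: 5 − 2 = 3
  item 5: 5 − 1 = 4
  item 8: 5 − 1 = 4
Completed scored items (11 of 13): 3, 3, 1, 3, 4, 1, 2, 4, 3, 3, 3; sum = 30.
Person mean = 30 / 11 ≈ 2.7273
Prorated total = (30 / 11) × 13 = 35.45 (to 2 dp)

35.45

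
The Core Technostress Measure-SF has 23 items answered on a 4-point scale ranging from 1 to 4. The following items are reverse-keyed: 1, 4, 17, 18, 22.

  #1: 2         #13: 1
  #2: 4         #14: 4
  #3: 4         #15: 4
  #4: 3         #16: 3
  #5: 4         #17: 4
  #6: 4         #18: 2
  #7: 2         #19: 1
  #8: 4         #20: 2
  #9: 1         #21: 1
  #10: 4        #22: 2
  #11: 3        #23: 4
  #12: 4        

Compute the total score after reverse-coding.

66

Reverse-keyed items use 5 − raw:
  item 1: 5 − 2 = 3
  item 4: 5 − 3 = 2
  item 17: 5 − 4 = 1
  item 18: 5 − 2 = 3
  item 22: 5 − 2 = 3
Scored responses: 3, 4, 4, 2, 4, 4, 2, 4, 1, 4, 3, 4, 1, 4, 4, 3, 1, 3, 1, 2, 1, 3, 4
Total = 3 + 4 + 4 + 2 + 4 + 4 + 2 + 4 + 1 + 4 + 3 + 4 + 1 + 4 + 4 + 3 + 1 + 3 + 1 + 2 + 1 + 3 + 4 = 66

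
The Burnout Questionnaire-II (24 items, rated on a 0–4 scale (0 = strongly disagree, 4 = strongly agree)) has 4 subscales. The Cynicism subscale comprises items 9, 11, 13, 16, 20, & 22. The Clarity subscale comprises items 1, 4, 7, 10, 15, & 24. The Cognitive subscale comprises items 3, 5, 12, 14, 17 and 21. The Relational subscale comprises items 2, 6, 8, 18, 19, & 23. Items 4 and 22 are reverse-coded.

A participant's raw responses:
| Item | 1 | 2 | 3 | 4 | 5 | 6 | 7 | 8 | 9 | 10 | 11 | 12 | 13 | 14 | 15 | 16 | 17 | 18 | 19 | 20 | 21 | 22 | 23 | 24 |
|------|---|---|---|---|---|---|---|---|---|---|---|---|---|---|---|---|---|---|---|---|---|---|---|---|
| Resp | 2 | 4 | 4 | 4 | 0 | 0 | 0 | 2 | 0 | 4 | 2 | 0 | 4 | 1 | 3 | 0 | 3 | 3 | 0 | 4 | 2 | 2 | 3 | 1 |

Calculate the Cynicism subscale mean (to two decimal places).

Cynicism items: 9, 11, 13, 16, 20, 22.
Of these, item 22 is reverse-coded; reverse-coded value = 4 − response.
  item 9: 0
  item 11: 2
  item 13: 4
  item 16: 0
  item 20: 4
  item 22: 4 − 2 = 2
Sum = 0 + 2 + 4 + 0 + 4 + 2 = 12
Mean = 12 / 6 = 2.00

2.00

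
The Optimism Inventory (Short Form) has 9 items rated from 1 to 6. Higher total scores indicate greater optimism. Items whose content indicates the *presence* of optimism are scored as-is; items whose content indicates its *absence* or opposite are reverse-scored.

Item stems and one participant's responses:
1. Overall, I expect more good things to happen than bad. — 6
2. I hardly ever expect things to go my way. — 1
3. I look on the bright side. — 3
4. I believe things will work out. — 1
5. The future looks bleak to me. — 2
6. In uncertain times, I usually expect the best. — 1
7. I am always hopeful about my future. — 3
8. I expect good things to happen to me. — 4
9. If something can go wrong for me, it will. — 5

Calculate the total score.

31

Items 2, 5, 9 describe the absence/opposite of optimism → reverse-score.
reverse-coded value = 7 − response.
  item 1: 6
  item 2: 7 − 1 = 6
  item 3: 3
  item 4: 1
  item 5: 7 − 2 = 5
  item 6: 1
  item 7: 3
  item 8: 4
  item 9: 7 − 5 = 2
Total = 6 + 6 + 3 + 1 + 5 + 1 + 3 + 4 + 2 = 31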